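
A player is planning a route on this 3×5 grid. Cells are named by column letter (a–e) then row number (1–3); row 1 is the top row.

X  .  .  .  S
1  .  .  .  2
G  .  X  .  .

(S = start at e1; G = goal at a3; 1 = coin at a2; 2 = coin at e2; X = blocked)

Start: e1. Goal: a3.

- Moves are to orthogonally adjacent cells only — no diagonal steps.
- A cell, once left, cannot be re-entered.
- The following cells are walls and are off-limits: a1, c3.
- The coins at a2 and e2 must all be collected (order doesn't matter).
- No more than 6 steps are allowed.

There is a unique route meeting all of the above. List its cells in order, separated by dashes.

The budget equals the shortest possible length, so every move has to be on a shortest route through the required cells.
Route from e1: down 1 to e2, left 4 to a2, down 1 to a3 — 6 moves in all.
Check: all required cells visited; 6 ≤ 6 moves.

e1 - e2 - d2 - c2 - b2 - a2 - a3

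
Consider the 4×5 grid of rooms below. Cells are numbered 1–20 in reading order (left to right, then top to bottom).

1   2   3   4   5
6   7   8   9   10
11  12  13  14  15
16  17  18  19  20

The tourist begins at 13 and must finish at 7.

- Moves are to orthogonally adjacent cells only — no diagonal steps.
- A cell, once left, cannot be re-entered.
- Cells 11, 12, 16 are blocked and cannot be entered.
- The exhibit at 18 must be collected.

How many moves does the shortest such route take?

6

Any route passes through 18 somewhere between 13 and 7. Summing Manhattan distances along the two legs (13 → 18 → 7) gives a lower bound of 1 + 3 = 4 moves.
The shortest route satisfying every rule uses 6 moves: 13 → 18 → 19 → 14 → 9 → 8 → 7.
The bound of 4 isn't tight here; checking systematically, no route of length 4 through 5 satisfies every constraint, so 6 is the minimum.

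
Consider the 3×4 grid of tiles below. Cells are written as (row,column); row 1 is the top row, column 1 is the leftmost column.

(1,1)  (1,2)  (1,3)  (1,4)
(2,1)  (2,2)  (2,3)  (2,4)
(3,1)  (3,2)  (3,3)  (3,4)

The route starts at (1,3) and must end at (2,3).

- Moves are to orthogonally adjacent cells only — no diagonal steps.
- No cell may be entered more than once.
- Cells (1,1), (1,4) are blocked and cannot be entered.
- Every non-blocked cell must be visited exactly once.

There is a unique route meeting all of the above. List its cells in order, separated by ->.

(1,3) -> (1,2) -> (2,2) -> (2,1) -> (3,1) -> (3,2) -> (3,3) -> (3,4) -> (2,4) -> (2,3)

Need to visit all 10 open cells exactly once, starting at (1,3) and ending at (2,3).
Cell (2,1) has only two open neighbours ((3,1) and (2,2)), so the path must pass straight through it: one of those is the cell it's entered from and the other is where it exits.
Route from (1,3): left to (1,2), down to (2,2), left to (2,1), down to (3,1), 3× right (reaching (3,4)), up to (2,4), left to (2,3) — 9 moves in all.
Check: all 10 open cells covered.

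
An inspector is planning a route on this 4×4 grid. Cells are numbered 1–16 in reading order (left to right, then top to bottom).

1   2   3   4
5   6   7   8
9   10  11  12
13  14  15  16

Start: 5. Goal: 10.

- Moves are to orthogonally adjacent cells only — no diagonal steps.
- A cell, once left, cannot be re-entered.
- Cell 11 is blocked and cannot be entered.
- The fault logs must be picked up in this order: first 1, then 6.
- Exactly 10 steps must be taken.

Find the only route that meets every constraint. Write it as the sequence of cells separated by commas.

The waypoints must appear in the order 1, 6, with no cell reused.
Route from 5: up to 1, right to 2, down to 6, 2× right (reaching 8), 2× down (reaching 16), 2× left (reaching 14), up to 10 — 10 moves in all.
Check: order respected (1 at step 1, 6 at step 3); 10 moves as required.

5, 1, 2, 6, 7, 8, 12, 16, 15, 14, 10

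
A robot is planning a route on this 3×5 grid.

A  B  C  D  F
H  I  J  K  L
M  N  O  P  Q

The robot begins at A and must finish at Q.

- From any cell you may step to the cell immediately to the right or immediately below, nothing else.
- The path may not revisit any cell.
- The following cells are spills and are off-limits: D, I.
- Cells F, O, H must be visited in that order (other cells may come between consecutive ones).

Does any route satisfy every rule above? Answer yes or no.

no

O lies to the left of F, so going from F to O would need a leftward move — but moves only go right/down, so F cannot be visited before O.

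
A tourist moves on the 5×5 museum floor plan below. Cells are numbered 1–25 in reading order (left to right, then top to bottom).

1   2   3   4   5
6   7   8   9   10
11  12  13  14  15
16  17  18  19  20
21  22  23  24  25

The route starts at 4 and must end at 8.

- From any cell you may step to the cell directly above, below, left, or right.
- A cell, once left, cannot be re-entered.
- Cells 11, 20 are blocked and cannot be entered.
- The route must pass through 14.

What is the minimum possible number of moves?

4

Any route passes through 14 somewhere between 4 and 8. Summing Manhattan distances along the two legs (4 → 14 → 8) gives a lower bound of 2 + 2 = 4 moves.
A route of 4 moves achieves this: 4 → 9 → 14 → 13 → 8.
Since 4 matches the lower bound, it is optimal.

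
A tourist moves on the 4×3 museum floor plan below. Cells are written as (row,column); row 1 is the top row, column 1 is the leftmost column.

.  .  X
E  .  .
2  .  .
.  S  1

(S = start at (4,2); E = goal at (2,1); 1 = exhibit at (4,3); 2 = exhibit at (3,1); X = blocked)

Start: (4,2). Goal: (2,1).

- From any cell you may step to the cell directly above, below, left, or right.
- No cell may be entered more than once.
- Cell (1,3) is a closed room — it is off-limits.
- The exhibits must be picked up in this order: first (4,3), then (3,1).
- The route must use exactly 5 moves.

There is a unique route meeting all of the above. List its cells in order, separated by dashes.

The waypoints must appear in the order (4,3), (3,1), with no cell reused.
Route from (4,2): right to (4,3), up to (3,3), 2× left (reaching (3,1)), up to (2,1) — 5 moves in all.
Check: order respected (1 at step 1, 2 at step 4); 5 moves as required.

(4,2) - (4,3) - (3,3) - (3,2) - (3,1) - (2,1)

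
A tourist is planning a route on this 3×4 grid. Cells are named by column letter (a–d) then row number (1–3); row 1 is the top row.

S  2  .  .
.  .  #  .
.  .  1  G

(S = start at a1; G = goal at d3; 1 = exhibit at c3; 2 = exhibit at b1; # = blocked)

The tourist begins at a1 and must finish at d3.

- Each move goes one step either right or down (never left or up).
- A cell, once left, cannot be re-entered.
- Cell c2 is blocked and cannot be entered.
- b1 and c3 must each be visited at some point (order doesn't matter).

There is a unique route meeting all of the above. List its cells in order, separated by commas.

Moves only go right or down, so the column and row indices never decrease.
Route from a1: right 1 to b1, down 2 to b3, right 2 to d3 — 5 moves in all.
Check: all required cells visited.

a1, b1, b2, b3, c3, d3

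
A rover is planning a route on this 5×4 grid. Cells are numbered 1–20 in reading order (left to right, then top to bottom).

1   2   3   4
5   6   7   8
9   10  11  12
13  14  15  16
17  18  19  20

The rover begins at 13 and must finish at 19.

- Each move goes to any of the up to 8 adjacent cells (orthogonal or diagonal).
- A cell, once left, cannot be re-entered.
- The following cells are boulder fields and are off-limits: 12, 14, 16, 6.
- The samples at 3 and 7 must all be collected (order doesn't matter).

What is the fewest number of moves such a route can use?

7

Any route passes through 3 and 7 in some order between 13 and 19. Summing Chebyshev distances along each leg and taking the cheapest ordering (13 → 7 → 3 → 19) gives a lower bound of 2 + 1 + 4 = 7 moves.
A route of 7 moves achieves this: 13 → 10 → 7 → 3 → 8 → 11 → 15 → 19.
Since 7 matches the lower bound, it is optimal.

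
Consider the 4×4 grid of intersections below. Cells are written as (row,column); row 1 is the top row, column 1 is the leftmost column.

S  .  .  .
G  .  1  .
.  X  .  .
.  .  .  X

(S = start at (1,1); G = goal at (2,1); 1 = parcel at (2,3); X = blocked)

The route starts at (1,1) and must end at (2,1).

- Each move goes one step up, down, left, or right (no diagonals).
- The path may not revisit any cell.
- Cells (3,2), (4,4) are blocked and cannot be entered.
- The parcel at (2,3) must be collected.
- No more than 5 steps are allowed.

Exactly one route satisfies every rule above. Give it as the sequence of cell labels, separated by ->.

Any route must reach (2,3) and still end at (2,1) within 5 moves, so the order of the required stops is forced.
Route from (1,1): right 2 to (1,3), down 1 to (2,3), left 2 to (2,1) — 5 moves in all.
Check: all required cells visited; 5 ≤ 5 moves.

(1,1) -> (1,2) -> (1,3) -> (2,3) -> (2,2) -> (2,1)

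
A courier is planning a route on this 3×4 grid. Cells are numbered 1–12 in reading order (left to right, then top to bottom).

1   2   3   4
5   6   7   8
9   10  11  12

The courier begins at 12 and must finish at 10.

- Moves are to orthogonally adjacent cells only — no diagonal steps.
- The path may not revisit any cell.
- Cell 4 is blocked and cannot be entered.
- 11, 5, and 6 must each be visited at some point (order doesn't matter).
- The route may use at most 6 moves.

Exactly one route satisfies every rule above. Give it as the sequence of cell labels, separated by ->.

The 6-move cap with required stops at 11, 5, 6 leaves no slack for detours.
Route from 12: left 1 to 11, up 1 to 7, left 2 to 5, down 1 to 9, right 1 to 10 — 6 moves in all.
Check: all required cells visited; 6 ≤ 6 moves.

12 -> 11 -> 7 -> 6 -> 5 -> 9 -> 10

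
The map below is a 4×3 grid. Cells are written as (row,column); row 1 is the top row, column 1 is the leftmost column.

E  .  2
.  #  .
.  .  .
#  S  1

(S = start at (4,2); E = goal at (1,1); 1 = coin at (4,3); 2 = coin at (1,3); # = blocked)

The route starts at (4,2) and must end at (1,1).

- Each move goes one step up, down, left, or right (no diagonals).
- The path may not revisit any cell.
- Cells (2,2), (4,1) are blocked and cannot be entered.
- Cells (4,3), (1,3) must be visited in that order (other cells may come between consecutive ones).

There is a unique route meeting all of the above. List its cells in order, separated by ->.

(4,2) -> (4,3) -> (3,3) -> (2,3) -> (1,3) -> (1,2) -> (1,1)

The waypoints must appear in the order (4,3), (1,3), with no cell reused.
Route from (4,2): right to (4,3), 3× up (reaching (1,3)), 2× left (reaching (1,1)) — 6 moves in all.
Check: order respected (1 at step 1, 2 at step 4).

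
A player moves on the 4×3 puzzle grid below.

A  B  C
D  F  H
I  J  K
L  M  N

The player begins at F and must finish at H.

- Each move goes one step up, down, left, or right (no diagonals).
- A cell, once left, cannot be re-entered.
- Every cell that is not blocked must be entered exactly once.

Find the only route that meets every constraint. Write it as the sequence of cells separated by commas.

F, J, K, N, M, L, I, D, A, B, C, H

Need to visit all 12 open cells exactly once, starting at F and ending at H.
Cell A has only two open neighbours (D and B), so the path must pass straight through it: one of those is the cell it's entered from and the other is where it exits.
Route from F: down 1 to J, right 1 to K, down 1 to N, left 2 to L, up 3 to A, right 2 to C, down 1 to H — 11 moves in all.
Check: all 12 open cells covered.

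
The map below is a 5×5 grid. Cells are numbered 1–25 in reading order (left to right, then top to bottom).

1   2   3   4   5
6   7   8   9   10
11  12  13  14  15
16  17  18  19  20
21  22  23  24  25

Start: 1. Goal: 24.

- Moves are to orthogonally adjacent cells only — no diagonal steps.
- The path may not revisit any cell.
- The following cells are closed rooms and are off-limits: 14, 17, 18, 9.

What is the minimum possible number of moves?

The Manhattan distance from 1 to 24 is |1−5| + |1−4| = 7, so at least 7 moves are needed.
A route of 7 moves achieves this: 1 → 6 → 11 → 16 → 21 → 22 → 23 → 24.
Since 7 matches the lower bound, it is optimal.

7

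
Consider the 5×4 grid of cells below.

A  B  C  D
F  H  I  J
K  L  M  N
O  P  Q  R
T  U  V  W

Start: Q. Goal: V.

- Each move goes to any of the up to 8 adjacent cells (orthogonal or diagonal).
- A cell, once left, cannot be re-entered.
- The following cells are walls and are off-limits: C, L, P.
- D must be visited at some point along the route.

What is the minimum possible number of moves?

7

Any route passes through D somewhere between Q and V. Summing Chebyshev distances along the two legs (Q → D → V) gives a lower bound of 3 + 4 = 7 moves.
A route of 7 moves achieves this: Q → M → I → D → J → N → R → V.
Since 7 matches the lower bound, it is optimal.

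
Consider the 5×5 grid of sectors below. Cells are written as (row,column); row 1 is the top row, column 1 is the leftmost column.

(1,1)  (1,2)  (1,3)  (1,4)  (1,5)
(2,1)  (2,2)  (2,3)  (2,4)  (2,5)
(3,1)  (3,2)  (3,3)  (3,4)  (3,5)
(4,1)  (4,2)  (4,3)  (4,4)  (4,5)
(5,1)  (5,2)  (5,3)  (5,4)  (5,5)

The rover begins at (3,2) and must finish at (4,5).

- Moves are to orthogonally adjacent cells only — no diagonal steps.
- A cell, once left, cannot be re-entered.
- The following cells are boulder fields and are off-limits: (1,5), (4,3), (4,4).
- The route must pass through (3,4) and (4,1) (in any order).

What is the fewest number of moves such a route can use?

10

Any route passes through (3,4) and (4,1) in some order between (3,2) and (4,5). Summing Manhattan distances along each leg and taking the cheapest ordering ((3,2) → (4,1) → (3,4) → (4,5)) gives a lower bound of 2 + 4 + 2 = 8 moves.
The shortest route satisfying every rule uses 10 moves: (3,2) → (4,2) → (4,1) → (3,1) → (2,1) → (2,2) → (2,3) → (3,3) → (3,4) → (3,5) → (4,5).
The bound of 8 isn't tight here; checking systematically, no route of length 8 through 9 satisfies every constraint, so 10 is the minimum.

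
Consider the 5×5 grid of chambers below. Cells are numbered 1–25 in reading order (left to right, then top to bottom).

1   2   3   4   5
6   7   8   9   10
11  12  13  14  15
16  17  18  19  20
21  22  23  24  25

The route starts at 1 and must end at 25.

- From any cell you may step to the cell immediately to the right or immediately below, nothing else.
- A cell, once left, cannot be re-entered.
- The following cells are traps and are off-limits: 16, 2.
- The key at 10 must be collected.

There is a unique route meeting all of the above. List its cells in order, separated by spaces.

Moves only go right or down, so the column and row indices never decrease.
Route from 1: down to 6, 4× right (reaching 10), 3× down (reaching 25) — 8 moves in all.
Check: all required cells visited.

1 6 7 8 9 10 15 20 25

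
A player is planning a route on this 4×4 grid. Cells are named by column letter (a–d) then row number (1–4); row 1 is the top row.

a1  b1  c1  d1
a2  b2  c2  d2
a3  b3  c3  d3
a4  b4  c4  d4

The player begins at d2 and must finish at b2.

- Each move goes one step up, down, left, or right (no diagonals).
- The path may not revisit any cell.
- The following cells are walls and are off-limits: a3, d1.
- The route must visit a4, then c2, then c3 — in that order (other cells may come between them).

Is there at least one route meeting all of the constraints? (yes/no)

a4 must be visited but has only one open neighbour (b4), and it is neither the start nor the goal — the route would have to enter and leave through b4, re-entering it.

no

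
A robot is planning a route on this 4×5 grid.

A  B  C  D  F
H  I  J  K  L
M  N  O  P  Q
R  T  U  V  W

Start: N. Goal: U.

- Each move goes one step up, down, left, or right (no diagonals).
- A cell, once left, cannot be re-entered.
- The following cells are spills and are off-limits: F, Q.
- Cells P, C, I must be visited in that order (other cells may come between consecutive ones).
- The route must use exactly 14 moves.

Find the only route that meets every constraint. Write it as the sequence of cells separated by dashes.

N - O - P - K - D - C - J - I - B - A - H - M - R - T - U

The waypoints must appear in the order P, C, I, with no cell reused.
Route from N: right 2 to P, up 2 to D, left 1 to C, down 1 to J, left 1 to I, up 1 to B, left 1 to A, down 3 to R, right 2 to U — 14 moves in all.
Check: order respected (P at step 2, C at step 5, I at step 7); 14 moves as required.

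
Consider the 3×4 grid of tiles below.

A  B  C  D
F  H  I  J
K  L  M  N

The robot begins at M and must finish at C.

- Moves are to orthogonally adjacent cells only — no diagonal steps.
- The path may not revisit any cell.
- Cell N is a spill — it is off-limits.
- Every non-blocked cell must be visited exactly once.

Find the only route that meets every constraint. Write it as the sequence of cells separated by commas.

Need to visit all 11 open cells exactly once, starting at M and ending at C.
Route from M: 2× left (reaching K), 2× up (reaching A), right to B, down to H, 2× right (reaching J), up to D, left to C — 10 moves in all.
Check: all 11 open cells covered.

M, L, K, F, A, B, H, I, J, D, C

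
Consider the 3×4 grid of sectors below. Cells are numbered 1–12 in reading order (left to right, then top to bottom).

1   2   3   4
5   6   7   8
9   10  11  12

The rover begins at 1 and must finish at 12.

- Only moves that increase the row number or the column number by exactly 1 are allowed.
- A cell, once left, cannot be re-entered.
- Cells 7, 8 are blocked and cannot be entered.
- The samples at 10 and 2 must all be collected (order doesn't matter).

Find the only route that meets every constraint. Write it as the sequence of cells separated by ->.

Moves only go right or down, so the column and row indices never decrease.
Route from 1: right 1 to 2, down 2 to 10, right 2 to 12 — 5 moves in all.
Check: all required cells visited.

1 -> 2 -> 6 -> 10 -> 11 -> 12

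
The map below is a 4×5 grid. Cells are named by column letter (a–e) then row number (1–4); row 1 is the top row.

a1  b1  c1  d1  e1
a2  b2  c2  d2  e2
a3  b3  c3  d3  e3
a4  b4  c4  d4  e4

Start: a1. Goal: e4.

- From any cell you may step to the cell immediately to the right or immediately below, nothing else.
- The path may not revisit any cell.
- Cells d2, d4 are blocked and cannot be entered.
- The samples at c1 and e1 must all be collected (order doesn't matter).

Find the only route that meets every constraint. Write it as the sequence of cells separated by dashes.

Moves only go right or down, so the column and row indices never decrease.
Route from a1: right 4 to e1, down 3 to e4 — 7 moves in all.
Check: all required cells visited.

a1 - b1 - c1 - d1 - e1 - e2 - e3 - e4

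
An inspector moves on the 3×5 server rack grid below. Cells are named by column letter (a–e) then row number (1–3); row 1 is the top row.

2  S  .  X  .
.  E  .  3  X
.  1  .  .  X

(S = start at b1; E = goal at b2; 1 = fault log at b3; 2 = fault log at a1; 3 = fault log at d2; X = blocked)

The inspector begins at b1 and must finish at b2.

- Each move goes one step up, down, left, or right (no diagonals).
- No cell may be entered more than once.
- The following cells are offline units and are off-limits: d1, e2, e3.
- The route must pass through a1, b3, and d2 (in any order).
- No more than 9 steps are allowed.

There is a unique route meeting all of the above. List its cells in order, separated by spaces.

The budget equals the shortest possible length, so every move has to be on a shortest route through the required cells.
Route from b1: left to a1, 2× down (reaching a3), 3× right (reaching d3), up to d2, 2× left (reaching b2) — 9 moves in all.
Check: all required cells visited; 9 ≤ 9 moves.

b1 a1 a2 a3 b3 c3 d3 d2 c2 b2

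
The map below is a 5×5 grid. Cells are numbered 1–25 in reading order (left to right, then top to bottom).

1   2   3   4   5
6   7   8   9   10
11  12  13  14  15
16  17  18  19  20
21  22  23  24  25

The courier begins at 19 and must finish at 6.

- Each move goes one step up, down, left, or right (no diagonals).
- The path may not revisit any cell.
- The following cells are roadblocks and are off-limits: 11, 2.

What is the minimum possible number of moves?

5

The Manhattan distance from 19 to 6 is |4−2| + |4−1| = 5, so at least 5 moves are needed.
A route of 5 moves achieves this: 19 → 14 → 9 → 8 → 7 → 6.
Since 5 matches the lower bound, it is optimal.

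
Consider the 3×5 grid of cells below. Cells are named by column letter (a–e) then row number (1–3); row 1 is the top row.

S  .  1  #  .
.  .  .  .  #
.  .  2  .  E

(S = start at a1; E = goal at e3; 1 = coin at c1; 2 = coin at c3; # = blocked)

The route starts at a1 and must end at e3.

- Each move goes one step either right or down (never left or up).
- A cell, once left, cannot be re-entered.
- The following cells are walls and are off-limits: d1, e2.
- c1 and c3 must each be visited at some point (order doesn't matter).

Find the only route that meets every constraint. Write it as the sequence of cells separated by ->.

a1 -> b1 -> c1 -> c2 -> c3 -> d3 -> e3

Moves only go right or down, so the column and row indices never decrease.
Route from a1: 2× right (reaching c1), 2× down (reaching c3), 2× right (reaching e3) — 6 moves in all.
Check: all required cells visited.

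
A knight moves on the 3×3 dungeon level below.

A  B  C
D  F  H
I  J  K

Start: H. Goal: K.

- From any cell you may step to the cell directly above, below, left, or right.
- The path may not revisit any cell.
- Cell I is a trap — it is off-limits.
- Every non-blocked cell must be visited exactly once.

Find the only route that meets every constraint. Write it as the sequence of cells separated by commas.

Need to visit all 8 open cells exactly once, starting at H and ending at K.
Cell J has only two open neighbours (F and K), so the path must pass straight through it: one of those is the cell it's entered from and the other is where it exits.
Route from H: up to C, 2× left (reaching A), down to D, right to F, down to J, right to K — 7 moves in all.
Check: all 8 open cells covered.

H, C, B, A, D, F, J, K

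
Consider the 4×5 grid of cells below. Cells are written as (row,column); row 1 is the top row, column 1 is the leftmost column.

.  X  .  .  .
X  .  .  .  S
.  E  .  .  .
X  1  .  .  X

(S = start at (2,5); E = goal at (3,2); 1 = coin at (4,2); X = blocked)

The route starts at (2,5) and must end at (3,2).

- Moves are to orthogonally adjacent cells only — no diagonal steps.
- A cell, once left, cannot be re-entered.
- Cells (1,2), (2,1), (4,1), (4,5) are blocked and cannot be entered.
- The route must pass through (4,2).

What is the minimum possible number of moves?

6

Any route passes through (4,2) somewhere between (2,5) and (3,2). Summing Manhattan distances along the two legs ((2,5) → (4,2) → (3,2)) gives a lower bound of 5 + 1 = 6 moves.
A route of 6 moves achieves this: (2,5) → (3,5) → (3,4) → (4,4) → (4,3) → (4,2) → (3,2).
Since 6 matches the lower bound, it is optimal.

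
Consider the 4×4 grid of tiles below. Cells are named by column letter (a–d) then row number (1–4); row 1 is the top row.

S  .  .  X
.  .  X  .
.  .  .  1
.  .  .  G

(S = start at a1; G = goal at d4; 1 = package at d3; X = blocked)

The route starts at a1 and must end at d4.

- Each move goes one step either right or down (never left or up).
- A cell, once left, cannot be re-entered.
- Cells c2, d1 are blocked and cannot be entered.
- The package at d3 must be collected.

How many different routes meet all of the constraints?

3

A right/down-only route from a1 to d4 makes exactly 3 down-moves and 3 right-moves in some order.
With no other constraints that would be C(6,3) = 20 routes.
Split at d3 and multiply the segment counts (each segment already excludes blocked cells): a1→d3: 3; d3→d4: 1; product = 3.
That gives 3 routes.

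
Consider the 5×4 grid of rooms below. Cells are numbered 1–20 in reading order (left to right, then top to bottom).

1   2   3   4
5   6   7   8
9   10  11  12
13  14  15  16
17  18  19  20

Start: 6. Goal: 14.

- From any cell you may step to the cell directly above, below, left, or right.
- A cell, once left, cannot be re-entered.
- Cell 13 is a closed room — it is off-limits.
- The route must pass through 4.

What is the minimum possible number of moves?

Any route passes through 4 somewhere between 6 and 14. Summing Manhattan distances along the two legs (6 → 4 → 14) gives a lower bound of 3 + 5 = 8 moves.
A route of 8 moves achieves this: 6 → 2 → 3 → 4 → 8 → 12 → 16 → 15 → 14.
Since 8 matches the lower bound, it is optimal.

8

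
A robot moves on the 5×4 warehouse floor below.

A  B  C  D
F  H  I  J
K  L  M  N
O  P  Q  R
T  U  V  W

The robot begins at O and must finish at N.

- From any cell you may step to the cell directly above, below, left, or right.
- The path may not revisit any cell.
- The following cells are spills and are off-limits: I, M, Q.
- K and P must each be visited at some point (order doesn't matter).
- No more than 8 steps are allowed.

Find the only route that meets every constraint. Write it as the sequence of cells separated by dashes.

O - K - L - P - U - V - W - R - N

Any route must reach K and P and still end at N within 8 moves, so the order of the required stops is forced.
Route from O: up to K, right to L, 2× down (reaching U), 2× right (reaching W), 2× up (reaching N) — 8 moves in all.
Check: all required cells visited; 8 ≤ 8 moves.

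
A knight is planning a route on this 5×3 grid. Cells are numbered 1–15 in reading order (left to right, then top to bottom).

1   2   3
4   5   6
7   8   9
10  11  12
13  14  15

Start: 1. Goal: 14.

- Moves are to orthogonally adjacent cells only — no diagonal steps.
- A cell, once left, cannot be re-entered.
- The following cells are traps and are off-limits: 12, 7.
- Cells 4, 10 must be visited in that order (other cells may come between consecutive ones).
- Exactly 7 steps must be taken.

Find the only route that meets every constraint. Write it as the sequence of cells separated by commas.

The waypoints must appear in the order 4, 10, with no cell reused.
Route from 1: down 1 to 4, right 1 to 5, down 2 to 11, left 1 to 10, down 1 to 13, right 1 to 14 — 7 moves in all.
Check: order respected (4 at step 1, 10 at step 5); 7 moves as required.

1, 4, 5, 8, 11, 10, 13, 14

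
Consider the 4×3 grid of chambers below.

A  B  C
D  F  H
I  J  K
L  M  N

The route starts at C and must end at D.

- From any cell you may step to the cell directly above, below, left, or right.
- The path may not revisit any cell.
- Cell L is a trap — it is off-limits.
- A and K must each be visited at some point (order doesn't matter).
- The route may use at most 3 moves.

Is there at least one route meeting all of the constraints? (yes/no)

no

Even ignoring the no-revisit rule, getting from C to D, taking the cheapest ordering C → K → A → D needs at least 2 + 4 + 1 = 7 moves (Manhattan distance per leg), which exceeds the 3-move limit.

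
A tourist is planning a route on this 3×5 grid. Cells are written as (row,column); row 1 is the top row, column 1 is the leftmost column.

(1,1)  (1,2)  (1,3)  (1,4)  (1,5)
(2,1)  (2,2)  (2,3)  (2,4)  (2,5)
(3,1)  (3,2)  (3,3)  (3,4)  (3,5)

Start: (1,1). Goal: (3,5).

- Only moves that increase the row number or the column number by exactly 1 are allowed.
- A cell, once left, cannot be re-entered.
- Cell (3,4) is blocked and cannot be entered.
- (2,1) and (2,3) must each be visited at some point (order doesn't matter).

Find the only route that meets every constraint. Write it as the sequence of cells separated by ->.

Moves only go right or down, so the column and row indices never decrease.
Route from (1,1): down 1 to (2,1), right 4 to (2,5), down 1 to (3,5) — 6 moves in all.
Check: all required cells visited.

(1,1) -> (2,1) -> (2,2) -> (2,3) -> (2,4) -> (2,5) -> (3,5)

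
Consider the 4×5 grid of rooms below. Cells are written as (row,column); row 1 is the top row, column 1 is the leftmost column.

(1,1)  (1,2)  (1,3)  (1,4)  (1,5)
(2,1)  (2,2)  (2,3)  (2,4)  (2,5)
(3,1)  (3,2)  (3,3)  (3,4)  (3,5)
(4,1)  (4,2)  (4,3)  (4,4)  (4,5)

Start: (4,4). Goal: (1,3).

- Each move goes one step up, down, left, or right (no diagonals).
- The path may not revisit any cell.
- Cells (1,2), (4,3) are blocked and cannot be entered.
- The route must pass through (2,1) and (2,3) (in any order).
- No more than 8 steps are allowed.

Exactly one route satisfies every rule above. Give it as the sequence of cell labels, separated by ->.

Any route must reach (2,1) and (2,3) and still end at (1,3) within 8 moves, so the order of the required stops is forced.
Route from (4,4): up 1 to (3,4), left 3 to (3,1), up 1 to (2,1), right 2 to (2,3), up 1 to (1,3) — 8 moves in all.
Check: all required cells visited; 8 ≤ 8 moves.

(4,4) -> (3,4) -> (3,3) -> (3,2) -> (3,1) -> (2,1) -> (2,2) -> (2,3) -> (1,3)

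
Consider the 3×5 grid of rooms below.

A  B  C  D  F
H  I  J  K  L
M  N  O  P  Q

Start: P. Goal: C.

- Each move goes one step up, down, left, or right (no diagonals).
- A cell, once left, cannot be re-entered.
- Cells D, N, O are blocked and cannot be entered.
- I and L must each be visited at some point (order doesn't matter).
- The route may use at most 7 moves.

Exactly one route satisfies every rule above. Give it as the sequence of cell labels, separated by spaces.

P Q L K J I B C

The 7-move cap with required stops at I, L leaves no slack for detours.
Route from P: right 1 to Q, up 1 to L, left 3 to I, up 1 to B, right 1 to C — 7 moves in all.
Check: all required cells visited; 7 ≤ 7 moves.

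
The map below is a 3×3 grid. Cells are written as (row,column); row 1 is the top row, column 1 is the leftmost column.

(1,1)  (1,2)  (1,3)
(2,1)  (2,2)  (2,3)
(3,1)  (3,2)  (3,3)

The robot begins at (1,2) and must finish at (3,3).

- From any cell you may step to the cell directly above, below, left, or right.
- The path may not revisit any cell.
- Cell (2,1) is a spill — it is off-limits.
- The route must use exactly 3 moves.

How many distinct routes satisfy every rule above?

3

Need simple routes of exactly 3 moves from (1,2) to (3,3) (Manhattan distance 3, so 0 moves are spent on a detour and 0 undoing it).
Enumerating: (1,2) (2,2) (3,2) (3,3) | (1,2) (2,2) (2,3) (3,3) | (1,2) (1,3) (2,3) (3,3).
That gives 3 routes.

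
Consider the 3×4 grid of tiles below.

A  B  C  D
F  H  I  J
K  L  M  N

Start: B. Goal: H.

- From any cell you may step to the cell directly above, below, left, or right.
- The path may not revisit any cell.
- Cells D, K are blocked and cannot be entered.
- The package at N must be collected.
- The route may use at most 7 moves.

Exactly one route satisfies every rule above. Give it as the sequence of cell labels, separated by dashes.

B - C - I - J - N - M - L - H

The 7-move cap with required stops at N leaves no slack for detours.
Route from B: right to C, down to I, right to J, down to N, 2× left (reaching L), up to H — 7 moves in all.
Check: all required cells visited; 7 ≤ 7 moves.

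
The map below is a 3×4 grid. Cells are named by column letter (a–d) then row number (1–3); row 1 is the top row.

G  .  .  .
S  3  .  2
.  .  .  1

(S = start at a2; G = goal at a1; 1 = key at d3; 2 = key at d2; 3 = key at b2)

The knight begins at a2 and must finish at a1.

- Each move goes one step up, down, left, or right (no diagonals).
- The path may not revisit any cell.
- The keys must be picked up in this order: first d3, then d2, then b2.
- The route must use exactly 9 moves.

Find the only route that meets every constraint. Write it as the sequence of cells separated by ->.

The waypoints must appear in the order d3, d2, b2, with no cell reused.
Route from a2: down to a3, 3× right (reaching d3), up to d2, 2× left (reaching b2), up to b1, left to a1 — 9 moves in all.
Check: order respected (1 at step 4, 2 at step 5, 3 at step 7); 9 moves as required.

a2 -> a3 -> b3 -> c3 -> d3 -> d2 -> c2 -> b2 -> b1 -> a1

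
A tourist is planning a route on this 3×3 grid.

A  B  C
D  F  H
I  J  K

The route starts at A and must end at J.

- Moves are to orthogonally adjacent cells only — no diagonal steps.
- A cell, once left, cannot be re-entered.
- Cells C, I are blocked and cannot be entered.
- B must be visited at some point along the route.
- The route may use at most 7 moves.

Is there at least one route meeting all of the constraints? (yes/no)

yes

One route that works: A → B → F → J.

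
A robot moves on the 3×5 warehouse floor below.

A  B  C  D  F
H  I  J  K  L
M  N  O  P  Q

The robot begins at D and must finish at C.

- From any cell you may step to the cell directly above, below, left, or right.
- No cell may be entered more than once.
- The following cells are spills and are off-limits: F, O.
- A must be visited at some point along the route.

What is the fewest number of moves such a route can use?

Any route passes through A somewhere between D and C. Summing Manhattan distances along the two legs (D → A → C) gives a lower bound of 3 + 2 = 5 moves.
The shortest route satisfying every rule uses 7 moves: D → K → J → I → H → A → B → C.
The bound of 5 isn't tight here; checking systematically, no route of length 5 through 6 satisfies every constraint, so 7 is the minimum.

7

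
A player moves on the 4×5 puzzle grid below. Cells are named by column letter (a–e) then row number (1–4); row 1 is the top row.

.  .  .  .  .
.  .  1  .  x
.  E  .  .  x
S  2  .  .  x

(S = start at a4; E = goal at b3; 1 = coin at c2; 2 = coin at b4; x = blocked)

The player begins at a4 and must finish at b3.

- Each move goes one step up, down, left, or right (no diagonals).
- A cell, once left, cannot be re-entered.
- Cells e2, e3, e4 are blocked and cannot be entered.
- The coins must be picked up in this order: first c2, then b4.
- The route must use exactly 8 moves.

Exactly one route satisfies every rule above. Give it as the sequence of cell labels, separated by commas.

The waypoints must appear in the order c2, b4, with no cell reused.
Route from a4: 2× up (reaching a2), 2× right (reaching c2), 2× down (reaching c4), left to b4, up to b3 — 8 moves in all.
Check: order respected (1 at step 4, 2 at step 7); 8 moves as required.

a4, a3, a2, b2, c2, c3, c4, b4, b3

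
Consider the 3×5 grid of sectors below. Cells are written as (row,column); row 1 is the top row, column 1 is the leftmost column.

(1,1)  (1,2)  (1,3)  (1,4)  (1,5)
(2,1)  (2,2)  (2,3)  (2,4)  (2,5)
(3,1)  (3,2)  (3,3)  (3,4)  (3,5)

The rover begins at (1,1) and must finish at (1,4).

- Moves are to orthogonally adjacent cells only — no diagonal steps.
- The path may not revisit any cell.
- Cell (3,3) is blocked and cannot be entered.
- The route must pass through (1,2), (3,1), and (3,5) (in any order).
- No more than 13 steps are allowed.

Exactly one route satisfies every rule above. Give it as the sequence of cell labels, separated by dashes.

The budget equals the shortest possible length, so every move has to be on a shortest route through the required cells.
Route from (1,1): down 2 to (3,1), right 1 to (3,2), up 2 to (1,2), right 1 to (1,3), down 1 to (2,3), right 1 to (2,4), down 1 to (3,4), right 1 to (3,5), up 2 to (1,5), left 1 to (1,4) — 13 moves in all.
Check: all required cells visited; 13 ≤ 13 moves.

(1,1) - (2,1) - (3,1) - (3,2) - (2,2) - (1,2) - (1,3) - (2,3) - (2,4) - (3,4) - (3,5) - (2,5) - (1,5) - (1,4)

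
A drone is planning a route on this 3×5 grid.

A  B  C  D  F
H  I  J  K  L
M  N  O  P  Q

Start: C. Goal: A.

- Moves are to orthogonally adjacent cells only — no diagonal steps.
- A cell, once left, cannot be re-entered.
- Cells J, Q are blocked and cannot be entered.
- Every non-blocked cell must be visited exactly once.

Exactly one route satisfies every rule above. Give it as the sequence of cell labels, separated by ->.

C -> D -> F -> L -> K -> P -> O -> N -> M -> H -> I -> B -> A

Need to visit all 13 open cells exactly once, starting at C and ending at A.
Cell F has only two open neighbours (L and D), so the path must pass straight through it: one of those is the cell it's entered from and the other is where it exits.
Route from C: right 2 to F, down 1 to L, left 1 to K, down 1 to P, left 3 to M, up 1 to H, right 1 to I, up 1 to B, left 1 to A — 12 moves in all.
Check: all 13 open cells covered.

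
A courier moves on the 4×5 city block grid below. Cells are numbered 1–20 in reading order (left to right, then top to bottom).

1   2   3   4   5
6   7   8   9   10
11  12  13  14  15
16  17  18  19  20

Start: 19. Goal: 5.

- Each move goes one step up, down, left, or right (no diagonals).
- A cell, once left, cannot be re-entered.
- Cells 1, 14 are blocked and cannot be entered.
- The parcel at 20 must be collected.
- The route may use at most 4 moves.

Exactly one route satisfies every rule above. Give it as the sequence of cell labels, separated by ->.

Any route must reach 20 and still end at 5 within 4 moves, so the order of the required stops is forced.
Route from 19: right 1 to 20, up 3 to 5 — 4 moves in all.
Check: all required cells visited; 4 ≤ 4 moves.

19 -> 20 -> 15 -> 10 -> 5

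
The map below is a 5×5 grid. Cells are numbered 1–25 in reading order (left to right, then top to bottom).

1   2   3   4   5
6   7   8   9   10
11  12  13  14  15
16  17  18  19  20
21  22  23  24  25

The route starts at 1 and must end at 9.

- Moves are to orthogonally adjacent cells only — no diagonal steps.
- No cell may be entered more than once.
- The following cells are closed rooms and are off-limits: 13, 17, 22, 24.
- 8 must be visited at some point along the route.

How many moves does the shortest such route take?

4

Any route passes through 8 somewhere between 1 and 9. Summing Manhattan distances along the two legs (1 → 8 → 9) gives a lower bound of 3 + 1 = 4 moves.
A route of 4 moves achieves this: 1 → 6 → 7 → 8 → 9.
Since 4 matches the lower bound, it is optimal.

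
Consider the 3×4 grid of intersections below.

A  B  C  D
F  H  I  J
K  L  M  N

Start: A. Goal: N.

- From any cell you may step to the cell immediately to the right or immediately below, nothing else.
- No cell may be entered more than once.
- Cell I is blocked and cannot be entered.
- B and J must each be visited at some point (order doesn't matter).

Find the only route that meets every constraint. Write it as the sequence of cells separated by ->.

A -> B -> C -> D -> J -> N

Moves only go right or down, so the column and row indices never decrease.
Route from A: 3× right (reaching D), 2× down (reaching N) — 5 moves in all.
Check: all required cells visited.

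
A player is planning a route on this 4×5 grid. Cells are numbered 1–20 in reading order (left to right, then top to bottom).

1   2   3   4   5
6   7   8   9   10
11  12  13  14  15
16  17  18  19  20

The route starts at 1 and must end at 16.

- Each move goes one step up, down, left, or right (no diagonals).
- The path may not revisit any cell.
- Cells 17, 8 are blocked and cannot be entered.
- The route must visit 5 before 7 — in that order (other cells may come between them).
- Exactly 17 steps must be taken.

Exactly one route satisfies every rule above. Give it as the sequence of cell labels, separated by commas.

1, 2, 3, 4, 5, 10, 9, 14, 15, 20, 19, 18, 13, 12, 7, 6, 11, 16

The waypoints must appear in the order 5, 7, with no cell reused.
Route from 1: 4× right (reaching 5), down to 10, left to 9, down to 14, right to 15, down to 20, 2× left (reaching 18), up to 13, left to 12, up to 7, left to 6, 2× down (reaching 16) — 17 moves in all.
Check: order respected (5 at step 4, 7 at step 14); 17 moves as required.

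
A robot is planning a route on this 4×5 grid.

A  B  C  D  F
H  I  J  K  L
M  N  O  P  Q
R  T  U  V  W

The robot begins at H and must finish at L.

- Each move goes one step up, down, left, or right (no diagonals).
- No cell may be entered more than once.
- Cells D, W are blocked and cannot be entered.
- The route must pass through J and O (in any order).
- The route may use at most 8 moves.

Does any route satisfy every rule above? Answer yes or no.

One route that works: H → M → N → O → J → K → L.

yes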